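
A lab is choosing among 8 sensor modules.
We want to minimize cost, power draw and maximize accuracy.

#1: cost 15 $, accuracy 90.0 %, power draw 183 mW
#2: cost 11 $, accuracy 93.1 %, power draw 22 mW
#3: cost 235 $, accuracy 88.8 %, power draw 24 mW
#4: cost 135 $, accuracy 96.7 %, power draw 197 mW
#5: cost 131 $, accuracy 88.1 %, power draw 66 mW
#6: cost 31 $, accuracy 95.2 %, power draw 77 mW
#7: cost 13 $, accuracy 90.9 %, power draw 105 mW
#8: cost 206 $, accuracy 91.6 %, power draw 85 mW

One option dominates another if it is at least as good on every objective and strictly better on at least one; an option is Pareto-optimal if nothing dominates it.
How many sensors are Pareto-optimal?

3

#1: dominated by #2 (cost 11≤15, accuracy 93.1≥90.0, power draw 22≤183).
#2: not dominated (best cost).
#3: dominated by #2 (cost 11≤235, accuracy 93.1≥88.8, power draw 22≤24).
#4: not dominated (best accuracy).
#5: dominated by #2 (cost 11≤131, accuracy 93.1≥88.1, power draw 22≤66).
#6: not dominated.
#7: dominated by #2 (cost 11≤13, accuracy 93.1≥90.9, power draw 22≤105).
#8: dominated by #2 (cost 11≤206, accuracy 93.1≥91.6, power draw 22≤85).
Pareto-optimal: #2, #4, #6 → 3.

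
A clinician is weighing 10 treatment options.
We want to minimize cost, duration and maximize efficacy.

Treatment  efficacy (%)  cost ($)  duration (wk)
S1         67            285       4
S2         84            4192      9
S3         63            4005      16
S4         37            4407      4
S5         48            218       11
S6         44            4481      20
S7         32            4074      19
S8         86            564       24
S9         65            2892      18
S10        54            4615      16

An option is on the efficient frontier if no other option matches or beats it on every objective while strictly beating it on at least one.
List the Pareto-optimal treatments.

S1, S2, S5, S8

S1: not dominated.
S2: not dominated.
S3: dominated by S1 (efficacy 67≥63, cost 285≤4005, duration 4≤16).
S4: dominated by S1 (efficacy 67≥37, cost 285≤4407, duration 4≤4).
S5: not dominated (best cost).
S6: dominated by S1 (efficacy 67≥44, cost 285≤4481, duration 4≤20).
S7: dominated by S1 (efficacy 67≥32, cost 285≤4074, duration 4≤19).
S8: not dominated (best efficacy).
S9: dominated by S1 (efficacy 67≥65, cost 285≤2892, duration 4≤18).
S10: dominated by S1 (efficacy 67≥54, cost 285≤4615, duration 4≤16).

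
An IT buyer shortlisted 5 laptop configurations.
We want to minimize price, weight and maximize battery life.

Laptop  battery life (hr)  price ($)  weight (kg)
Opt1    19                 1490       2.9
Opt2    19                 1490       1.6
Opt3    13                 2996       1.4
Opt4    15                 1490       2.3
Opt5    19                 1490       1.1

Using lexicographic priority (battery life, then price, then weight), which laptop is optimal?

First maximize battery life: best is 19, kept {Opt1, Opt2, Opt5}.
Then minimize price: best is 1490, kept {Opt1, Opt2, Opt5}.
Then minimize weight: best is 1.1, kept {Opt5}.

Opt5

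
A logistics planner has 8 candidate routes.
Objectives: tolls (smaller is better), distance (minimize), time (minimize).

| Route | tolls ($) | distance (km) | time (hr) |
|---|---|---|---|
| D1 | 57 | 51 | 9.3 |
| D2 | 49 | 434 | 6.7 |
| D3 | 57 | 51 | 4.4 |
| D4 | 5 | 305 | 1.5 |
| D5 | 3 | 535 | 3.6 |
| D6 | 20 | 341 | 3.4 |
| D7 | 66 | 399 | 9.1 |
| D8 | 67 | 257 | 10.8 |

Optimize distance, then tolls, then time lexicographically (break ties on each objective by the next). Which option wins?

D3

First minimize distance: best is 51, kept {D1, D3}.
Then minimize tolls: best is 57, kept {D1, D3}.
Then minimize time: best is 4.4, kept {D3}.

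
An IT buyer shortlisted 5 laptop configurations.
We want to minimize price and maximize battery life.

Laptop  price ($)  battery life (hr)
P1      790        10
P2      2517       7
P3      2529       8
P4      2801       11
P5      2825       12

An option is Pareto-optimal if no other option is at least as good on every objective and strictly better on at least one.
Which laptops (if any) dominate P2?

P1

P1: price 790≤2517, battery life 10≥7 — dominates P2.
Others (P3, P4, P5) are each worse than P2 on at least one objective.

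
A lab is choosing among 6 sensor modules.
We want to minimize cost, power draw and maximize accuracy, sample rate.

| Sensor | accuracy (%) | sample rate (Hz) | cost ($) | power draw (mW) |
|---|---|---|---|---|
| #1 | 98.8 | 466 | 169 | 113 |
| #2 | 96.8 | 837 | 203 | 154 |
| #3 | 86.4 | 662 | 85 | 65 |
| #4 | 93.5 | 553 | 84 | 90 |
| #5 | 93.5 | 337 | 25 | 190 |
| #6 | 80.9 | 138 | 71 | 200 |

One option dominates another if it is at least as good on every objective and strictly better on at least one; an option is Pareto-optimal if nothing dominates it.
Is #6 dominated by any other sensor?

Yes

#5 vs #6: accuracy 93.5≥80.9, sample rate 337≥138, cost 25≤71, power draw 190≤200 — #5 is at least as good on every objective and strictly better on at least one, so #5 dominates #6.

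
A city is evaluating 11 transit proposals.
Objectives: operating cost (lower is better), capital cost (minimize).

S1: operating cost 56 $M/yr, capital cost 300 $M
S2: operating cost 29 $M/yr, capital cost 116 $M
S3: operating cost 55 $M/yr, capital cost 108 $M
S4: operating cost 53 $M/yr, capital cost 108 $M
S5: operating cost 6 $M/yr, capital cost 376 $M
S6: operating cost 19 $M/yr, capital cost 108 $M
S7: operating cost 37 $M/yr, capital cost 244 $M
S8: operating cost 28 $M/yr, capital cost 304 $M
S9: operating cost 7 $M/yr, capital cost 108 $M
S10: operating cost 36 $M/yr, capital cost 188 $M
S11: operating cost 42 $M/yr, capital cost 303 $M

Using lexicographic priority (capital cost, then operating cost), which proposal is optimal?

S9

First minimize capital cost: best is 108, kept {S3, S4, S6, S9}.
Then minimize operating cost: best is 7, kept {S9}.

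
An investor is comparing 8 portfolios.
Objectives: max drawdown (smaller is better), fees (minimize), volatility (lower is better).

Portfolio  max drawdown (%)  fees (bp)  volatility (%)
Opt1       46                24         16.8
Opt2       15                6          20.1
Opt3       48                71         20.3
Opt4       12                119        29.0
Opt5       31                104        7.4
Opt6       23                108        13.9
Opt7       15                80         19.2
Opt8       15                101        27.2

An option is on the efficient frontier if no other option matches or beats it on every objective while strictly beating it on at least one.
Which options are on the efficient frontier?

Opt1: not dominated.
Opt2: not dominated (best fees).
Opt3: dominated by Opt1 (max drawdown 46≤48, fees 24≤71, volatility 16.8≤20.3).
Opt4: not dominated (best max drawdown).
Opt5: not dominated (best volatility).
Opt6: not dominated.
Opt7: not dominated.
Opt8: dominated by Opt2 (max drawdown 15≤15, fees 6≤101, volatility 20.1≤27.2).

Opt1, Opt2, Opt4, Opt5, Opt6, Opt7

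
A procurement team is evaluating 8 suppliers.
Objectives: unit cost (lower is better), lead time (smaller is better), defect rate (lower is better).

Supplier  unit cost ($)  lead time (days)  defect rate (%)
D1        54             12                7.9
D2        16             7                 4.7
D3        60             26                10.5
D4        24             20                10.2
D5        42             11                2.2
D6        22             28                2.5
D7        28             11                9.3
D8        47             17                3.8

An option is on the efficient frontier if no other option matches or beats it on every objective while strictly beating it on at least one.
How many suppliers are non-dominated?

D1: dominated by D2 (unit cost 16≤54, lead time 7≤12, defect rate 4.7≤7.9).
D2: not dominated (best unit cost).
D3: dominated by D1 (unit cost 54≤60, lead time 12≤26, defect rate 7.9≤10.5).
D4: dominated by D2 (unit cost 16≤24, lead time 7≤20, defect rate 4.7≤10.2).
D5: not dominated (best defect rate).
D6: not dominated.
D7: dominated by D2 (unit cost 16≤28, lead time 7≤11, defect rate 4.7≤9.3).
D8: dominated by D5 (unit cost 42≤47, lead time 11≤17, defect rate 2.2≤3.8).
Pareto-optimal: D2, D5, D6 → 3.

3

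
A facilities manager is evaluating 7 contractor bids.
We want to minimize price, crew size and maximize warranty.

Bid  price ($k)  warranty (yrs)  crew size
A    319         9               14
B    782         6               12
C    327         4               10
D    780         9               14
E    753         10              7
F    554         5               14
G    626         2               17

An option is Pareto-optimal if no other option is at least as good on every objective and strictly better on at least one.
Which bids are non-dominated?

A, C, E

A: not dominated (best price).
B: dominated by E (price 753≤782, warranty 10≥6, crew size 7≤12).
C: not dominated.
D: dominated by A (price 319≤780, warranty 9≥9, crew size 14≤14).
E: not dominated (best warranty).
F: dominated by A (price 319≤554, warranty 9≥5, crew size 14≤14).
G: dominated by A (price 319≤626, warranty 9≥2, crew size 14≤17).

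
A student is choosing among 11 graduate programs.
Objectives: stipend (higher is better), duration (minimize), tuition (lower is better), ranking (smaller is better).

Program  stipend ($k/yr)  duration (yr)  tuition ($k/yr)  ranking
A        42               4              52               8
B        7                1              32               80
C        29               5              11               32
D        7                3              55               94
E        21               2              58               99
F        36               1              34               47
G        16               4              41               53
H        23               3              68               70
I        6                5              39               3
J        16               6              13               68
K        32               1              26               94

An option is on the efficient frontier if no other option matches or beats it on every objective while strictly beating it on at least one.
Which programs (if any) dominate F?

A: worse on duration (4 vs 1).
B: worse on stipend (7 vs 36).
C: worse on stipend (29 vs 36).
D: worse on stipend (7 vs 36).
E: worse on stipend (21 vs 36).
G: worse on stipend (16 vs 36).
H: worse on stipend (23 vs 36).
I: worse on stipend (6 vs 36).
J: worse on stipend (16 vs 36).
K: worse on stipend (32 vs 36).
No option dominates F.

none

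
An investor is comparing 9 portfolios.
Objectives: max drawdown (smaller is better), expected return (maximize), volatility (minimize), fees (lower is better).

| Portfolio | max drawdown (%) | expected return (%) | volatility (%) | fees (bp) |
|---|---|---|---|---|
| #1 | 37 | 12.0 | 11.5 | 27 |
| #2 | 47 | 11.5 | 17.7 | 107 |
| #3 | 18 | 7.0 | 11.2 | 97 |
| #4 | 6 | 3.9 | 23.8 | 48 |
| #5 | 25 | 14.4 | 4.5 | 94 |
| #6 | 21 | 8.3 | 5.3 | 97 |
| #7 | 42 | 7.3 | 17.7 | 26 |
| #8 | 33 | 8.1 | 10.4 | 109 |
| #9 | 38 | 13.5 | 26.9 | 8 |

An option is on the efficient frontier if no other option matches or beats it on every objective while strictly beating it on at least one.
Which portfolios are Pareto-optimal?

#1, #3, #4, #5, #6, #7, #9

#1: not dominated.
#2: dominated by #1 (max drawdown 37≤47, expected return 12.0≥11.5, volatility 11.5≤17.7, fees 27≤107).
#3: not dominated.
#4: not dominated (best max drawdown).
#5: not dominated (best expected return).
#6: not dominated.
#7: not dominated.
#8: dominated by #5 (max drawdown 25≤33, expected return 14.4≥8.1, volatility 4.5≤10.4, fees 94≤109).
#9: not dominated (best fees).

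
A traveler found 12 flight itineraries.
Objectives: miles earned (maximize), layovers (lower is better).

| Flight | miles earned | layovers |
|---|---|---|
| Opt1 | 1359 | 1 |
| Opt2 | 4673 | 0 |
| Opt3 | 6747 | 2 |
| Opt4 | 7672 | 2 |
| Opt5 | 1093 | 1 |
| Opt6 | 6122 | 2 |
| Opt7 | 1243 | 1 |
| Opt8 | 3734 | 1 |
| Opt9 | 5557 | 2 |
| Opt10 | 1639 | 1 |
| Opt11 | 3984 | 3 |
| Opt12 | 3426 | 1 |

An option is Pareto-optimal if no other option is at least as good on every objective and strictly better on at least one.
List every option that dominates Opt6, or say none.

Opt3: miles earned 6747≥6122, layovers 2≤2 — dominates Opt6.
Opt4: miles earned 7672≥6122, layovers 2≤2 — dominates Opt6.
Others (Opt1, Opt2, Opt5, Opt7, Opt8, Opt9, Opt10, Opt11, Opt12) are each worse than Opt6 on at least one objective.

Opt3, Opt4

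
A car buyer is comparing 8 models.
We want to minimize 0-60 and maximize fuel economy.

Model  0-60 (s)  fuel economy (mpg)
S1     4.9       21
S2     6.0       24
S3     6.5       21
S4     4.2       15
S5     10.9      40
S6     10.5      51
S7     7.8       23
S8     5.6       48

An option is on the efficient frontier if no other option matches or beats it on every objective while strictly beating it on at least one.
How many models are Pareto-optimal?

S1: not dominated.
S2: dominated by S8 (0-60 5.6≤6.0, fuel economy 48≥24).
S3: dominated by S1 (0-60 4.9≤6.5, fuel economy 21≥21).
S4: not dominated (best 0-60).
S5: dominated by S6 (0-60 10.5≤10.9, fuel economy 51≥40).
S6: not dominated (best fuel economy).
S7: dominated by S2 (0-60 6.0≤7.8, fuel economy 24≥23).
S8: not dominated.
Pareto-optimal: S1, S4, S6, S8 → 4.

4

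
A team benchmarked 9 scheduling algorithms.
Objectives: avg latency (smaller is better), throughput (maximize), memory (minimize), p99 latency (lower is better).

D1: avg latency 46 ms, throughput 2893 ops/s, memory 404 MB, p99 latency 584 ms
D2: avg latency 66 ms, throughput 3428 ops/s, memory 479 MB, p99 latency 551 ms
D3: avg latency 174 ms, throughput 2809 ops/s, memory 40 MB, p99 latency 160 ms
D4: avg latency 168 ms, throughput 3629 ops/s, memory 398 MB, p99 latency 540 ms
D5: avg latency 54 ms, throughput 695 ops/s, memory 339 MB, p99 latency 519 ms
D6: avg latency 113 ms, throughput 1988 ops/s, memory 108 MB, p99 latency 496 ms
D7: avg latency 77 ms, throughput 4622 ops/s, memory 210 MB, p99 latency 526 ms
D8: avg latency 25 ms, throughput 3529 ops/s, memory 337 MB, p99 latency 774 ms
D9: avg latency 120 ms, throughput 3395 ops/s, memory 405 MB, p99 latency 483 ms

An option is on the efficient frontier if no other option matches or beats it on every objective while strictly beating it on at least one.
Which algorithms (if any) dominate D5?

none

D1: worse on memory (404 vs 339).
D2: worse on avg latency (66 vs 54).
D3: worse on avg latency (174 vs 54).
D4: worse on avg latency (168 vs 54).
D6: worse on avg latency (113 vs 54).
D7: worse on avg latency (77 vs 54).
D8: worse on p99 latency (774 vs 519).
D9: worse on avg latency (120 vs 54).
No option dominates D5.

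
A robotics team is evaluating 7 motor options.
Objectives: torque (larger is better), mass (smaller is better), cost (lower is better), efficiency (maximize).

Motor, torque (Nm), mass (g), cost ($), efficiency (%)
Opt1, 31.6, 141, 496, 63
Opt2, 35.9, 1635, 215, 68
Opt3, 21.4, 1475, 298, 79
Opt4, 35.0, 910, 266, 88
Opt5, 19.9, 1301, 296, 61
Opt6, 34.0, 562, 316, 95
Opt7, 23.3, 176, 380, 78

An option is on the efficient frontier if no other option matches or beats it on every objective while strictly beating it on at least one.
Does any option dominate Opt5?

Yes

Opt4 vs Opt5: torque 35.0≥19.9, mass 910≤1301, cost 266≤296, efficiency 88≥61 — Opt4 is at least as good on every objective and strictly better on at least one, so Opt4 dominates Opt5.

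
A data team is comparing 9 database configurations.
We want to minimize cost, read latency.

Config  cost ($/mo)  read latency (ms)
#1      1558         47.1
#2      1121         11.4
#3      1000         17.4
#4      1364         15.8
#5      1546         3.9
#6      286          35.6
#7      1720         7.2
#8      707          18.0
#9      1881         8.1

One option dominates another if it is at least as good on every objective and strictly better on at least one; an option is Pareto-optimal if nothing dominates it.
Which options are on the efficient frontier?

#1: dominated by #2 (cost 1121≤1558, read latency 11.4≤47.1).
#2: not dominated.
#3: not dominated.
#4: dominated by #2 (cost 1121≤1364, read latency 11.4≤15.8).
#5: not dominated (best read latency).
#6: not dominated (best cost).
#7: dominated by #5 (cost 1546≤1720, read latency 3.9≤7.2).
#8: not dominated.
#9: dominated by #5 (cost 1546≤1881, read latency 3.9≤8.1).

#2, #3, #5, #6, #8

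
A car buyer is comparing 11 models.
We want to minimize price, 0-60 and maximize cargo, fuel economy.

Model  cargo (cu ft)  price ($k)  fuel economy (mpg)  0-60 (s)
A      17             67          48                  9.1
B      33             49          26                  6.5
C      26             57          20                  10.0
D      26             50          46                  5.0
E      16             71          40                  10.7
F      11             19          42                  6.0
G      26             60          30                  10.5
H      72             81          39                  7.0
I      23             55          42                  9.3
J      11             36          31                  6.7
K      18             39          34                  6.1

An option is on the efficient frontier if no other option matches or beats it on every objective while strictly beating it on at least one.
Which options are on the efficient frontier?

A, B, D, F, H, K

A: not dominated (best fuel economy).
B: not dominated.
C: dominated by B (cargo 33≥26, price 49≤57, fuel economy 26≥20, 0-60 6.5≤10.0).
D: not dominated (best 0-60).
E: dominated by A (cargo 17≥16, price 67≤71, fuel economy 48≥40, 0-60 9.1≤10.7).
F: not dominated (best price).
G: dominated by D (cargo 26≥26, price 50≤60, fuel economy 46≥30, 0-60 5.0≤10.5).
H: not dominated (best cargo).
I: dominated by D (cargo 26≥23, price 50≤55, fuel economy 46≥42, 0-60 5.0≤9.3).
J: dominated by F (cargo 11≥11, price 19≤36, fuel economy 42≥31, 0-60 6.0≤6.7).
K: not dominated.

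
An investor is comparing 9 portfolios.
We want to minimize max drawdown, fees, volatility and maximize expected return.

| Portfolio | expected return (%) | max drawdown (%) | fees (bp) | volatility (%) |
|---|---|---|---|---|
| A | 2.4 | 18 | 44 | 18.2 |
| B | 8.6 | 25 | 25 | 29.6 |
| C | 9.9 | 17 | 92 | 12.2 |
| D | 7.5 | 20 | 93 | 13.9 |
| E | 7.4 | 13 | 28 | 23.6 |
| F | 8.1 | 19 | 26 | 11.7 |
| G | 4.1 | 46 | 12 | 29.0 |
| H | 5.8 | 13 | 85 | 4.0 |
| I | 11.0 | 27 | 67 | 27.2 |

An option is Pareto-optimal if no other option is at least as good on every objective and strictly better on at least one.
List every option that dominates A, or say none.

B: worse on max drawdown (25 vs 18).
C: worse on fees (92 vs 44).
D: worse on max drawdown (20 vs 18).
E: worse on volatility (23.6 vs 18.2).
F: worse on max drawdown (19 vs 18).
G: worse on max drawdown (46 vs 18).
H: worse on fees (85 vs 44).
I: worse on max drawdown (27 vs 18).
No option dominates A.

none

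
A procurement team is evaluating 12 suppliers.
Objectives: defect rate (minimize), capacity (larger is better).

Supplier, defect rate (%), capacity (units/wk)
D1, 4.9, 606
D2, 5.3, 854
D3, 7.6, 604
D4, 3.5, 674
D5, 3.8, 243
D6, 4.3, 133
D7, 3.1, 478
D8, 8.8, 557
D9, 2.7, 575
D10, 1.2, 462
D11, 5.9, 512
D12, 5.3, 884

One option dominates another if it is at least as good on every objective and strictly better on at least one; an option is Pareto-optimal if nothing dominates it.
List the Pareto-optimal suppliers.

D1: dominated by D4 (defect rate 3.5≤4.9, capacity 674≥606).
D2: dominated by D12 (defect rate 5.3≤5.3, capacity 884≥854).
D3: dominated by D1 (defect rate 4.9≤7.6, capacity 606≥604).
D4: not dominated.
D5: dominated by D4 (defect rate 3.5≤3.8, capacity 674≥243).
D6: dominated by D4 (defect rate 3.5≤4.3, capacity 674≥133).
D7: dominated by D9 (defect rate 2.7≤3.1, capacity 575≥478).
D8: dominated by D1 (defect rate 4.9≤8.8, capacity 606≥557).
D9: not dominated.
D10: not dominated (best defect rate).
D11: dominated by D1 (defect rate 4.9≤5.9, capacity 606≥512).
D12: not dominated (best capacity).

D4, D9, D10, D12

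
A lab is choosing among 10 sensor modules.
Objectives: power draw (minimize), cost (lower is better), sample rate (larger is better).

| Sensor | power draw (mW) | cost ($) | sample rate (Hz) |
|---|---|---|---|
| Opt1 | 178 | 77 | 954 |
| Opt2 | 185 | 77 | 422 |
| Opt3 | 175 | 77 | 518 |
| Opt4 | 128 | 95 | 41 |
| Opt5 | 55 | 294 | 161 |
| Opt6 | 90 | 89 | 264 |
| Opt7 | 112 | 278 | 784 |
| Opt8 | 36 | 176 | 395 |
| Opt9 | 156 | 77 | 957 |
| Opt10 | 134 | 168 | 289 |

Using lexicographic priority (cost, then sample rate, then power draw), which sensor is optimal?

First minimize cost: best is 77, kept {Opt1, Opt2, Opt3, Opt9}.
Then maximize sample rate: best is 957, kept {Opt9}.

Opt9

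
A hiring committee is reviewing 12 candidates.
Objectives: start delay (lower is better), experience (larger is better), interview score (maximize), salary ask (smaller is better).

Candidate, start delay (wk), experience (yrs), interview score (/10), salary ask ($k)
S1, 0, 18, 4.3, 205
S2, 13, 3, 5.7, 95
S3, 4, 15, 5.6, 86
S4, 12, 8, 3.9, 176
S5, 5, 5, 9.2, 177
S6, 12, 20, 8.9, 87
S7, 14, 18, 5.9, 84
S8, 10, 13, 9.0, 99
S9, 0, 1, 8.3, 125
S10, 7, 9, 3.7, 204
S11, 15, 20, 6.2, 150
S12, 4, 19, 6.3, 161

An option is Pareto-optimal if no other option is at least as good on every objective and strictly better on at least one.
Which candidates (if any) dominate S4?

S3, S6, S8, S12

S3: start delay 4≤12, experience 15≥8, interview score 5.6≥3.9, salary ask 86≤176 — dominates S4.
S6: start delay 12≤12, experience 20≥8, interview score 8.9≥3.9, salary ask 87≤176 — dominates S4.
S8: start delay 10≤12, experience 13≥8, interview score 9.0≥3.9, salary ask 99≤176 — dominates S4.
S12: start delay 4≤12, experience 19≥8, interview score 6.3≥3.9, salary ask 161≤176 — dominates S4.
Others (S1, S2, S5, S7, S9, S10, S11) are each worse than S4 on at least one objective.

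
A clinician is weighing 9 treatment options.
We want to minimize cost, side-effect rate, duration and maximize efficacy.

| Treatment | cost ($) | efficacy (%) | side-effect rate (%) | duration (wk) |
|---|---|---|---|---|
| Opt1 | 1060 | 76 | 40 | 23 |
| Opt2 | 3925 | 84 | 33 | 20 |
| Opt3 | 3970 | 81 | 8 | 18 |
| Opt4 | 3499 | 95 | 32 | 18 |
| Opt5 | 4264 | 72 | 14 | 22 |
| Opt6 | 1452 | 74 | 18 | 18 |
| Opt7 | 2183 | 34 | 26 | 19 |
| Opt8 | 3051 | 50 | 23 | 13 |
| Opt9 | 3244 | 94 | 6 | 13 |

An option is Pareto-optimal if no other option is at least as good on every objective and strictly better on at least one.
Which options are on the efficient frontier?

Opt1, Opt4, Opt6, Opt8, Opt9

Opt1: not dominated (best cost).
Opt2: dominated by Opt4 (cost 3499≤3925, efficacy 95≥84, side-effect rate 32≤33, duration 18≤20).
Opt3: dominated by Opt9 (cost 3244≤3970, efficacy 94≥81, side-effect rate 6≤8, duration 13≤18).
Opt4: not dominated (best efficacy).
Opt5: dominated by Opt3 (cost 3970≤4264, efficacy 81≥72, side-effect rate 8≤14, duration 18≤22).
Opt6: not dominated.
Opt7: dominated by Opt6 (cost 1452≤2183, efficacy 74≥34, side-effect rate 18≤26, duration 18≤19).
Opt8: not dominated.
Opt9: not dominated (best side-effect rate).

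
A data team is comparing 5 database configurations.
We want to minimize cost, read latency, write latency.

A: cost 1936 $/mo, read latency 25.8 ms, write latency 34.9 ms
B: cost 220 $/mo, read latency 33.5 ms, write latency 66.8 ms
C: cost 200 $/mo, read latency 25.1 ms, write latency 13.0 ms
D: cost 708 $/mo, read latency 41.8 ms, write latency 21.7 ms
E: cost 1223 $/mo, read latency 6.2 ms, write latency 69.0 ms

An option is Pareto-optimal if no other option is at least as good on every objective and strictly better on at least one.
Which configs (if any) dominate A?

C: cost 200≤1936, read latency 25.1≤25.8, write latency 13.0≤34.9 — dominates A.
Others (B, D, E) are each worse than A on at least one objective.

C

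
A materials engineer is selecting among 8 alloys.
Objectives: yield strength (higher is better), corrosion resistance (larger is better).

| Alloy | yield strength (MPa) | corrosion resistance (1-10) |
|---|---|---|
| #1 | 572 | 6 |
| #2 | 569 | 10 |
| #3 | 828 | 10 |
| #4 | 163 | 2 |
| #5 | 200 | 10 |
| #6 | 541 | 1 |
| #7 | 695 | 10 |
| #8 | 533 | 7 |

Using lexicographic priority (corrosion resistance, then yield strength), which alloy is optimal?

#3

First maximize corrosion resistance: best is 10, kept {#2, #3, #5, #7}.
Then maximize yield strength: best is 828, kept {#3}.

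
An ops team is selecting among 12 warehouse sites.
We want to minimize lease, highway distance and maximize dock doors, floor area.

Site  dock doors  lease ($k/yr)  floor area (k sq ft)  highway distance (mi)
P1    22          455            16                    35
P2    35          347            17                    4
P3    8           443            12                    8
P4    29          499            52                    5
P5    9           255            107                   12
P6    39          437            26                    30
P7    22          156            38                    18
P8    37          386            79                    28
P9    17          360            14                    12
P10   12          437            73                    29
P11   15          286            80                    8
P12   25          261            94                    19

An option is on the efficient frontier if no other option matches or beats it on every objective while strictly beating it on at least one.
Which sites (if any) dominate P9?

P2

P2: dock doors 35≥17, lease 347≤360, floor area 17≥14, highway distance 4≤12 — dominates P9.
Others (P1, P3, P4, P5, P6, P7, P8, P10, P11, P12) are each worse than P9 on at least one objective.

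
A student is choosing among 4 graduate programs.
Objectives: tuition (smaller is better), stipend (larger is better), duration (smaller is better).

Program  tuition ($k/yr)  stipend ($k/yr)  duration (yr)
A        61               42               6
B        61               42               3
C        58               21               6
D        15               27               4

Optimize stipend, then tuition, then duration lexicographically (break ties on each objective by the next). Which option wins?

First maximize stipend: best is 42, kept {A, B}.
Then minimize tuition: best is 61, kept {A, B}.
Then minimize duration: best is 3, kept {B}.

B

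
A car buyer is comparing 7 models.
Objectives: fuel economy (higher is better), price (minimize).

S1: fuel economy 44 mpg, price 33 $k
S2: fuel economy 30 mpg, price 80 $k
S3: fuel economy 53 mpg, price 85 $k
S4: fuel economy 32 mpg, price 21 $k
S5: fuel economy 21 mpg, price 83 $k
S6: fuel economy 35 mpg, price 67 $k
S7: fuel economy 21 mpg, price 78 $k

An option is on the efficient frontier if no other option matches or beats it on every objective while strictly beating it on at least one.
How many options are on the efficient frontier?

3

S1: not dominated.
S2: dominated by S1 (fuel economy 44≥30, price 33≤80).
S3: not dominated (best fuel economy).
S4: not dominated (best price).
S5: dominated by S1 (fuel economy 44≥21, price 33≤83).
S6: dominated by S1 (fuel economy 44≥35, price 33≤67).
S7: dominated by S1 (fuel economy 44≥21, price 33≤78).
Pareto-optimal: S1, S3, S4 → 3.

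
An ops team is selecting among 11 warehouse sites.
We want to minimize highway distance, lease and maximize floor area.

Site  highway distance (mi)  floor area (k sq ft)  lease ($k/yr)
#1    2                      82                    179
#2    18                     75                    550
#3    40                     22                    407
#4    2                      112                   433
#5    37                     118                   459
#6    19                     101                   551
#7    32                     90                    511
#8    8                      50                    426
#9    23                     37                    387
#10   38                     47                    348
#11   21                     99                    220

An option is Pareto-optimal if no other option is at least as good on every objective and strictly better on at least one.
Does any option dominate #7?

Yes

#4 vs #7: highway distance 2≤32, floor area 112≥90, lease 433≤511 — #4 is at least as good on every objective and strictly better on at least one, so #4 dominates #7.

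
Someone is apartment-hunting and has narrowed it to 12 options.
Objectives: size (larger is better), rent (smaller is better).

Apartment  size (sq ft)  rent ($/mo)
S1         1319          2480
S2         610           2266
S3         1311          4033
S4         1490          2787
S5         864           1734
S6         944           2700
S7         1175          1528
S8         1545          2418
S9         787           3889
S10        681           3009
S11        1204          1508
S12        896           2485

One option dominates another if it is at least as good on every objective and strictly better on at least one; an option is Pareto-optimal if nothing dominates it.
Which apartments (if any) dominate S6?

S1, S7, S8, S11

S1: size 1319≥944, rent 2480≤2700 — dominates S6.
S7: size 1175≥944, rent 1528≤2700 — dominates S6.
S8: size 1545≥944, rent 2418≤2700 — dominates S6.
S11: size 1204≥944, rent 1508≤2700 — dominates S6.
Others (S2, S3, S4, S5, S9, S10, S12) are each worse than S6 on at least one objective.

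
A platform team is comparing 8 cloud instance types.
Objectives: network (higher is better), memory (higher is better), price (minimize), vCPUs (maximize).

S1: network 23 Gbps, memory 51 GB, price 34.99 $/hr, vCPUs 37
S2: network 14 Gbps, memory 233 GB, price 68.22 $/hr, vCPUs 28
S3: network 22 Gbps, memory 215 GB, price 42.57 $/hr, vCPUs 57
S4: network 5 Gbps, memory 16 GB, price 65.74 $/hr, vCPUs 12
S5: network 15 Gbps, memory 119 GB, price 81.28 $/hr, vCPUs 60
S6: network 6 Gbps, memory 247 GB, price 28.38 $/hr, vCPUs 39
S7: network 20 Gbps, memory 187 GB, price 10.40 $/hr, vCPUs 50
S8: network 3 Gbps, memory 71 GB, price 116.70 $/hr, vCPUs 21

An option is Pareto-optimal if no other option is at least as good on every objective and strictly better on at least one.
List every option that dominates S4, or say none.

S1: network 23≥5, memory 51≥16, price 34.99≤65.74, vCPUs 37≥12 — dominates S4.
S3: network 22≥5, memory 215≥16, price 42.57≤65.74, vCPUs 57≥12 — dominates S4.
S6: network 6≥5, memory 247≥16, price 28.38≤65.74, vCPUs 39≥12 — dominates S4.
S7: network 20≥5, memory 187≥16, price 10.40≤65.74, vCPUs 50≥12 — dominates S4.
Others (S2, S5, S8) are each worse than S4 on at least one objective.

S1, S3, S6, S7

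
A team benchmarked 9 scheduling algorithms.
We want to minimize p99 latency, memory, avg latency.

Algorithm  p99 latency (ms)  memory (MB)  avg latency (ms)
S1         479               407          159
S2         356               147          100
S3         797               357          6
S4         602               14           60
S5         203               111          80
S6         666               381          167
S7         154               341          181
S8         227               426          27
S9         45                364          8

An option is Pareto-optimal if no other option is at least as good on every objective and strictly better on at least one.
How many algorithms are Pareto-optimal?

S1: dominated by S2 (p99 latency 356≤479, memory 147≤407, avg latency 100≤159).
S2: dominated by S5 (p99 latency 203≤356, memory 111≤147, avg latency 80≤100).
S3: not dominated (best avg latency).
S4: not dominated (best memory).
S5: not dominated.
S6: dominated by S2 (p99 latency 356≤666, memory 147≤381, avg latency 100≤167).
S7: not dominated.
S8: dominated by S9 (p99 latency 45≤227, memory 364≤426, avg latency 8≤27).
S9: not dominated (best p99 latency).
Pareto-optimal: S3, S4, S5, S7, S9 → 5.

5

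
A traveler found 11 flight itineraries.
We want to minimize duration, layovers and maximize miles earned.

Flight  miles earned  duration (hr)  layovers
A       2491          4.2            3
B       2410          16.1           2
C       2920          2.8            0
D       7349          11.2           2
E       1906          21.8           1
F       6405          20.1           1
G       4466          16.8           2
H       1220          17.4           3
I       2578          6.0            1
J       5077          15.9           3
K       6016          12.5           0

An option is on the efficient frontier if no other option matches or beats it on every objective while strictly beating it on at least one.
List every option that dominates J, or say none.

D: miles earned 7349≥5077, duration 11.2≤15.9, layovers 2≤3 — dominates J.
K: miles earned 6016≥5077, duration 12.5≤15.9, layovers 0≤3 — dominates J.
Others (A, B, C, E, F, G, H, I) are each worse than J on at least one objective.

D, K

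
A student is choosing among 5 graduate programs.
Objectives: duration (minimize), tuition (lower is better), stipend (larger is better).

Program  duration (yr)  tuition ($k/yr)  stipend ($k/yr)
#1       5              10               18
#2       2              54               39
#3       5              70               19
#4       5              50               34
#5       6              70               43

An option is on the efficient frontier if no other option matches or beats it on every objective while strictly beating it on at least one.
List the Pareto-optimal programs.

#1, #2, #4, #5

#1: not dominated (best tuition).
#2: not dominated (best duration).
#3: dominated by #2 (duration 2≤5, tuition 54≤70, stipend 39≥19).
#4: not dominated.
#5: not dominated (best stipend).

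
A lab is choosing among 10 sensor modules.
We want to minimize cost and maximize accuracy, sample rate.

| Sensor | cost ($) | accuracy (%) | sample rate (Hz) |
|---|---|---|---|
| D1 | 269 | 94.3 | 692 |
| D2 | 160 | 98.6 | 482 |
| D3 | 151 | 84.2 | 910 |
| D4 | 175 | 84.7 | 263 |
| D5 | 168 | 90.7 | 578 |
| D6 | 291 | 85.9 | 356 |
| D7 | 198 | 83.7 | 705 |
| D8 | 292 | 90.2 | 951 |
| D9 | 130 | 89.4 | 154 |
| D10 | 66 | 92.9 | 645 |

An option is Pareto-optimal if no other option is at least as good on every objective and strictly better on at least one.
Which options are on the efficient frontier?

D1: not dominated.
D2: not dominated (best accuracy).
D3: not dominated.
D4: dominated by D2 (cost 160≤175, accuracy 98.6≥84.7, sample rate 482≥263).
D5: dominated by D10 (cost 66≤168, accuracy 92.9≥90.7, sample rate 645≥578).
D6: dominated by D1 (cost 269≤291, accuracy 94.3≥85.9, sample rate 692≥356).
D7: dominated by D3 (cost 151≤198, accuracy 84.2≥83.7, sample rate 910≥705).
D8: not dominated (best sample rate).
D9: dominated by D10 (cost 66≤130, accuracy 92.9≥89.4, sample rate 645≥154).
D10: not dominated (best cost).

D1, D2, D3, D8, D10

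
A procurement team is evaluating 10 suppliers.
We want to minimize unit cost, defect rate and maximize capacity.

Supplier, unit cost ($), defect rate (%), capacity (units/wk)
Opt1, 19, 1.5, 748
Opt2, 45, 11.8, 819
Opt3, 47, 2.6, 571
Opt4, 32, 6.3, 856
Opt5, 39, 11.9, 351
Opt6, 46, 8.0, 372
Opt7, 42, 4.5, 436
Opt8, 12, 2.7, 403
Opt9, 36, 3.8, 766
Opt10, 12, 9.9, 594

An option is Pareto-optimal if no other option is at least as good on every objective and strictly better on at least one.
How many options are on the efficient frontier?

Opt1: not dominated (best defect rate).
Opt2: dominated by Opt4 (unit cost 32≤45, defect rate 6.3≤11.8, capacity 856≥819).
Opt3: dominated by Opt1 (unit cost 19≤47, defect rate 1.5≤2.6, capacity 748≥571).
Opt4: not dominated (best capacity).
Opt5: dominated by Opt1 (unit cost 19≤39, defect rate 1.5≤11.9, capacity 748≥351).
Opt6: dominated by Opt1 (unit cost 19≤46, defect rate 1.5≤8.0, capacity 748≥372).
Opt7: dominated by Opt1 (unit cost 19≤42, defect rate 1.5≤4.5, capacity 748≥436).
Opt8: not dominated.
Opt9: not dominated.
Opt10: not dominated.
Pareto-optimal: Opt1, Opt4, Opt8, Opt9, Opt10 → 5.

5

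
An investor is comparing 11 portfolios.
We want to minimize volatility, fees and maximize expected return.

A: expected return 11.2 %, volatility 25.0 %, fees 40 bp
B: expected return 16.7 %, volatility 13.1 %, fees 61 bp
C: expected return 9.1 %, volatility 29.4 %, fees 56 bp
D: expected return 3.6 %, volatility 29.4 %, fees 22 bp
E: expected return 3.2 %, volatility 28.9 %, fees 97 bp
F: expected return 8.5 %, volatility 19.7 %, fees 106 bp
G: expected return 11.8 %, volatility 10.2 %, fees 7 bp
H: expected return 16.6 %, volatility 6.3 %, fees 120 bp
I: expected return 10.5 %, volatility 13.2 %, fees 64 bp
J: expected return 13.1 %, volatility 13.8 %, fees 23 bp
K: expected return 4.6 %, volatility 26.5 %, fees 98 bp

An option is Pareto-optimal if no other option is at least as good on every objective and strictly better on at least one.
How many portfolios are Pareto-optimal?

A: dominated by G (expected return 11.8≥11.2, volatility 10.2≤25.0, fees 7≤40).
B: not dominated (best expected return).
C: dominated by A (expected return 11.2≥9.1, volatility 25.0≤29.4, fees 40≤56).
D: dominated by G (expected return 11.8≥3.6, volatility 10.2≤29.4, fees 7≤22).
E: dominated by A (expected return 11.2≥3.2, volatility 25.0≤28.9, fees 40≤97).
F: dominated by B (expected return 16.7≥8.5, volatility 13.1≤19.7, fees 61≤106).
G: not dominated (best fees).
H: not dominated (best volatility).
I: dominated by B (expected return 16.7≥10.5, volatility 13.1≤13.2, fees 61≤64).
J: not dominated.
K: dominated by A (expected return 11.2≥4.6, volatility 25.0≤26.5, fees 40≤98).
Pareto-optimal: B, G, H, J → 4.

4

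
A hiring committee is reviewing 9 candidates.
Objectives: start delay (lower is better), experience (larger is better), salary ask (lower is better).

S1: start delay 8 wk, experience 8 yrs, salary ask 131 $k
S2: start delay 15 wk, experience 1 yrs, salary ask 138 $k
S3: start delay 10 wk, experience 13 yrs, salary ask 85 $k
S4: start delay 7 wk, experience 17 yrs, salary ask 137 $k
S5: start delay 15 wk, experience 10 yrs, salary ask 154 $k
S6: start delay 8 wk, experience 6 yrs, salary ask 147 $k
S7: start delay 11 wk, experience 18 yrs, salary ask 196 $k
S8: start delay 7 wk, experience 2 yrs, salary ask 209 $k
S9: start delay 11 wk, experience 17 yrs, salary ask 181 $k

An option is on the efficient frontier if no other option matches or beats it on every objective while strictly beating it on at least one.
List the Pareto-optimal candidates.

S1, S3, S4, S7

S1: not dominated.
S2: dominated by S1 (start delay 8≤15, experience 8≥1, salary ask 131≤138).
S3: not dominated (best salary ask).
S4: not dominated.
S5: dominated by S3 (start delay 10≤15, experience 13≥10, salary ask 85≤154).
S6: dominated by S1 (start delay 8≤8, experience 8≥6, salary ask 131≤147).
S7: not dominated (best experience).
S8: dominated by S4 (start delay 7≤7, experience 17≥2, salary ask 137≤209).
S9: dominated by S4 (start delay 7≤11, experience 17≥17, salary ask 137≤181).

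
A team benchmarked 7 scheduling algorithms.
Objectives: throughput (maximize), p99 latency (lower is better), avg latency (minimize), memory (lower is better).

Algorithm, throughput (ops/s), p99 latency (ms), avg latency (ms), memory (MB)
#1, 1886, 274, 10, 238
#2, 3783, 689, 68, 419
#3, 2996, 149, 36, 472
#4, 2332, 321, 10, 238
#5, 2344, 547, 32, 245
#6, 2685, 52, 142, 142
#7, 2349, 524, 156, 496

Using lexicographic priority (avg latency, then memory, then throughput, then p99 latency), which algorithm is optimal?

#4

First minimize avg latency: best is 10, kept {#1, #4}.
Then minimize memory: best is 238, kept {#1, #4}.
Then maximize throughput: best is 2332, kept {#4}.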